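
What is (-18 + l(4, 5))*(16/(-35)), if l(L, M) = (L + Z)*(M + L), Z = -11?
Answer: 1296/35 ≈ 37.029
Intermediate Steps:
l(L, M) = (-11 + L)*(L + M) (l(L, M) = (L - 11)*(M + L) = (-11 + L)*(L + M))
(-18 + l(4, 5))*(16/(-35)) = (-18 + (4² - 11*4 - 11*5 + 4*5))*(16/(-35)) = (-18 + (16 - 44 - 55 + 20))*(16*(-1/35)) = (-18 - 63)*(-16/35) = -81*(-16/35) = 1296/35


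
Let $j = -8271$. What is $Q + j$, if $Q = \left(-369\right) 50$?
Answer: $-26721$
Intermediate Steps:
$Q = -18450$
$Q + j = -18450 - 8271 = -26721$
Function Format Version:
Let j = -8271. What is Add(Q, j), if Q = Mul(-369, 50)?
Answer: -26721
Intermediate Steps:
Q = -18450
Add(Q, j) = Add(-18450, -8271) = -26721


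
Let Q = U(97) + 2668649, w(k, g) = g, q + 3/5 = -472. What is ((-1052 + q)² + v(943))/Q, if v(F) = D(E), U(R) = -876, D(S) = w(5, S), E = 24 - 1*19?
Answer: 58110254/66694325 ≈ 0.87129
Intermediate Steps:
E = 5 (E = 24 - 19 = 5)
q = -2363/5 (q = -⅗ - 472 = -2363/5 ≈ -472.60)
D(S) = S
Q = 2667773 (Q = -876 + 2668649 = 2667773)
v(F) = 5
((-1052 + q)² + v(943))/Q = ((-1052 - 2363/5)² + 5)/2667773 = ((-7623/5)² + 5)*(1/2667773) = (58110129/25 + 5)*(1/2667773) = (58110254/25)*(1/2667773) = 58110254/66694325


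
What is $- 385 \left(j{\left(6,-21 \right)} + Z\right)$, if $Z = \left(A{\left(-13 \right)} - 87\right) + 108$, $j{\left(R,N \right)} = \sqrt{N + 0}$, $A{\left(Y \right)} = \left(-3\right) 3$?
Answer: $-4620 - 385 i \sqrt{21} \approx -4620.0 - 1764.3 i$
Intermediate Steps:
$A{\left(Y \right)} = -9$
$j{\left(R,N \right)} = \sqrt{N}$
$Z = 12$ ($Z = \left(-9 - 87\right) + 108 = -96 + 108 = 12$)
$- 385 \left(j{\left(6,-21 \right)} + Z\right) = - 385 \left(\sqrt{-21} + 12\right) = - 385 \left(i \sqrt{21} + 12\right) = - 385 \left(12 + i \sqrt{21}\right) = -4620 - 385 i \sqrt{21}$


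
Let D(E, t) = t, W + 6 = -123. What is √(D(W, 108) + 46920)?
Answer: 2*√11757 ≈ 216.86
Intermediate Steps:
W = -129 (W = -6 - 123 = -129)
√(D(W, 108) + 46920) = √(108 + 46920) = √47028 = 2*√11757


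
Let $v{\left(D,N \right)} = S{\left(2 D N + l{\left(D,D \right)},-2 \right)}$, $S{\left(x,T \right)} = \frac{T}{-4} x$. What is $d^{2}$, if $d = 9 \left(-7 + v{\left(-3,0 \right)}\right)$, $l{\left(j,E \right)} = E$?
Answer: $\frac{23409}{4} \approx 5852.3$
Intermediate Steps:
$S{\left(x,T \right)} = - \frac{T x}{4}$ ($S{\left(x,T \right)} = T \left(- \frac{1}{4}\right) x = - \frac{T}{4} x = - \frac{T x}{4}$)
$v{\left(D,N \right)} = \frac{D}{2} + D N$ ($v{\left(D,N \right)} = \left(- \frac{1}{4}\right) \left(-2\right) \left(2 D N + D\right) = \left(- \frac{1}{4}\right) \left(-2\right) \left(D + 2 D N\right) = \frac{D}{2} + D N$)
$d = - \frac{153}{2}$ ($d = 9 \left(-7 - 3 \left(\frac{1}{2} + 0\right)\right) = 9 \left(-7 - \frac{3}{2}\right) = 9 \left(- \frac{17}{2}\right) = - \frac{153}{2} \approx -76.5$)
$d^{2} = \left(- \frac{153}{2}\right)^{2} = \frac{23409}{4}$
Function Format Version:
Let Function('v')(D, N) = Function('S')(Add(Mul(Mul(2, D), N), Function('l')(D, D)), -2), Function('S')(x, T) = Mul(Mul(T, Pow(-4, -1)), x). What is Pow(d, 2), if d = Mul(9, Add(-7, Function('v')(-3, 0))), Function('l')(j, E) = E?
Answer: Rational(23409, 4) ≈ 5852.3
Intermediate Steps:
Function('S')(x, T) = Mul(Rational(-1, 4), T, x) (Function('S')(x, T) = Mul(Mul(T, Rational(-1, 4)), x) = Mul(Mul(Rational(-1, 4), T), x) = Mul(Rational(-1, 4), T, x))
Function('v')(D, N) = Add(Mul(Rational(1, 2), D), Mul(D, N)) (Function('v')(D, N) = Mul(Rational(-1, 4), -2, Add(Mul(Mul(2, D), N), D)) = Mul(Rational(-1, 4), -2, Add(Mul(2, D, N), D)) = Mul(Rational(-1, 4), -2, Add(D, Mul(2, D, N))) = Add(Mul(Rational(1, 2), D), Mul(D, N)))
d = Rational(-153, 2) (d = Mul(9, Add(-7, Mul(-3, Add(Rational(1, 2), 0)))) = Mul(9, Add(-7, Mul(-3, Rational(1, 2)))) = Mul(9, Add(-7, Rational(-3, 2))) = Mul(9, Rational(-17, 2)) = Rational(-153, 2) ≈ -76.500)
Pow(d, 2) = Pow(Rational(-153, 2), 2) = Rational(23409, 4)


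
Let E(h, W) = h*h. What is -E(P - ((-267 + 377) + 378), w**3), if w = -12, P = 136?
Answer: -123904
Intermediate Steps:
E(h, W) = h**2
-E(P - ((-267 + 377) + 378), w**3) = -(136 - ((-267 + 377) + 378))**2 = -(136 - (110 + 378))**2 = -(136 - 1*488)**2 = -(136 - 488)**2 = -1*(-352)**2 = -1*123904 = -123904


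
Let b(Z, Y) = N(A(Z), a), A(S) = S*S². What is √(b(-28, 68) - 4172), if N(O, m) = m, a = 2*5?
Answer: I*√4162 ≈ 64.514*I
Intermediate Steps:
A(S) = S³
a = 10
b(Z, Y) = 10
√(b(-28, 68) - 4172) = √(10 - 4172) = √(-4162) = I*√4162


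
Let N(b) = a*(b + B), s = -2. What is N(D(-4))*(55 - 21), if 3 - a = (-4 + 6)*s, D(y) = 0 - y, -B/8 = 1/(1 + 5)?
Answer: 1904/3 ≈ 634.67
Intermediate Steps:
B = -4/3 (B = -8/(1 + 5) = -8/6 = -8*1/6 = -4/3 ≈ -1.3333)
D(y) = -y
a = 7 (a = 3 - (-4 + 6)*(-2) = 3 - 2*(-2) = 3 - 1*(-4) = 3 + 4 = 7)
N(b) = -28/3 + 7*b (N(b) = 7*(b - 4/3) = 7*(-4/3 + b) = -28/3 + 7*b)
N(D(-4))*(55 - 21) = (-28/3 + 7*(-1*(-4)))*(55 - 21) = (-28/3 + 7*4)*34 = (-28/3 + 28)*34 = (56/3)*34 = 1904/3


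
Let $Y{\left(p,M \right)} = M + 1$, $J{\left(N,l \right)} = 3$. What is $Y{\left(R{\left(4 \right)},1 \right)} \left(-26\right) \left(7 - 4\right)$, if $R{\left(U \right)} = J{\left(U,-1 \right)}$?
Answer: $-156$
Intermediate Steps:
$R{\left(U \right)} = 3$
$Y{\left(p,M \right)} = 1 + M$
$Y{\left(R{\left(4 \right)},1 \right)} \left(-26\right) \left(7 - 4\right) = \left(1 + 1\right) \left(-26\right) \left(7 - 4\right) = 2 \left(-26\right) \left(7 - 4\right) = \left(-52\right) 3 = -156$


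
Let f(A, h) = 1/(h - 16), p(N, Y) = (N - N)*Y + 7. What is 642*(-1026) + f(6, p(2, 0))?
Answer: -5928229/9 ≈ -6.5869e+5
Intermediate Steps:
p(N, Y) = 7 (p(N, Y) = 0*Y + 7 = 0 + 7 = 7)
f(A, h) = 1/(-16 + h)
642*(-1026) + f(6, p(2, 0)) = 642*(-1026) + 1/(-16 + 7) = -658692 + 1/(-9) = -658692 - ⅑ = -5928229/9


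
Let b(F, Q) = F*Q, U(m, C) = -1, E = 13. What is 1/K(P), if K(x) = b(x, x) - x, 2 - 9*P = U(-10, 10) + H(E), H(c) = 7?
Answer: 81/52 ≈ 1.5577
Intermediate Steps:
P = -4/9 (P = 2/9 - (-1 + 7)/9 = 2/9 - ⅑*6 = 2/9 - ⅔ = -4/9 ≈ -0.44444)
K(x) = x² - x (K(x) = x*x - x = x² - x)
1/K(P) = 1/(-4*(-1 - 4/9)/9) = 1/(-4/9*(-13/9)) = 1/(52/81) = 81/52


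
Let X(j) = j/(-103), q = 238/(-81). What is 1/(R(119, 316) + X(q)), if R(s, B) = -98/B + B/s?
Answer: 156865086/372376147 ≈ 0.42125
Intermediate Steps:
q = -238/81 (q = 238*(-1/81) = -238/81 ≈ -2.9383)
X(j) = -j/103 (X(j) = j*(-1/103) = -j/103)
1/(R(119, 316) + X(q)) = 1/((-98/316 + 316/119) - 1/103*(-238/81)) = 1/((-98*1/316 + 316*(1/119)) + 238/8343) = 1/((-49/158 + 316/119) + 238/8343) = 1/(44097/18802 + 238/8343) = 1/(372376147/156865086) = 156865086/372376147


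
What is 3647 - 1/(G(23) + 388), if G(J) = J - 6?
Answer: 1477034/405 ≈ 3647.0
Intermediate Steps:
G(J) = -6 + J
3647 - 1/(G(23) + 388) = 3647 - 1/((-6 + 23) + 388) = 3647 - 1/(17 + 388) = 3647 - 1/405 = 1477034/405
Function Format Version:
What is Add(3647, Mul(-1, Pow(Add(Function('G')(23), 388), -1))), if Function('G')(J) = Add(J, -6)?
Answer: Rational(1477034, 405) ≈ 3647.0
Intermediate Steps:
Function('G')(J) = Add(-6, J)
Add(3647, Mul(-1, Pow(Add(Function('G')(23), 388), -1))) = Add(3647, Mul(-1, Pow(Add(Add(-6, 23), 388), -1))) = Add(3647, Mul(-1, Pow(Add(17, 388), -1))) = Add(3647, Mul(-1, Pow(405, -1))) = Add(3647, Mul(-1, Rational(1, 405))) = Add(3647, Rational(-1, 405)) = Rational(1477034, 405)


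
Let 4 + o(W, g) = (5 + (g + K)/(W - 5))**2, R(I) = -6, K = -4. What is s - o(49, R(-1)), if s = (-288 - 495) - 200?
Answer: -484861/484 ≈ -1001.8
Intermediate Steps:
o(W, g) = -4 + (5 + (-4 + g)/(-5 + W))**2 (o(W, g) = -4 + (5 + (g - 4)/(W - 5))**2 = -4 + (5 + (-4 + g)/(-5 + W))**2)
s = -983 (s = -783 - 200 = -983)
s - o(49, R(-1)) = -983 - (-4 + (-29 - 6 + 5*49)**2/(-5 + 49)**2) = -983 - (-4 + (-29 - 6 + 245)**2/44**2) = -983 - (-4 + (1/1936)*210**2) = -983 - (-4 + (1/1936)*44100) = -983 - (-4 + 11025/484) = -983 - 1*9089/484 = -983 - 9089/484 = -484861/484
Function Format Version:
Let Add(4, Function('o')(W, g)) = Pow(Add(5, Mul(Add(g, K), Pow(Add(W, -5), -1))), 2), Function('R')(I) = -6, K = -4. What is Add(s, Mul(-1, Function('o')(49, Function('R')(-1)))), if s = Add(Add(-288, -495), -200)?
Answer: Rational(-484861, 484) ≈ -1001.8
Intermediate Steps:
Function('o')(W, g) = Add(-4, Pow(Add(5, Mul(Pow(Add(-5, W), -1), Add(-4, g))), 2)) (Function('o')(W, g) = Add(-4, Pow(Add(5, Mul(Add(g, -4), Pow(Add(W, -5), -1))), 2)) = Add(-4, Pow(Add(5, Mul(Add(-4, g), Pow(Add(-5, W), -1))), 2)) = Add(-4, Pow(Add(5, Mul(Pow(Add(-5, W), -1), Add(-4, g))), 2)))
s = -983 (s = Add(-783, -200) = -983)
Add(s, Mul(-1, Function('o')(49, Function('R')(-1)))) = Add(-983, Mul(-1, Add(-4, Mul(Pow(Add(-5, 49), -2), Pow(Add(-29, -6, Mul(5, 49)), 2))))) = Add(-983, Mul(-1, Add(-4, Mul(Pow(44, -2), Pow(Add(-29, -6, 245), 2))))) = Add(-983, Mul(-1, Add(-4, Mul(Rational(1, 1936), Pow(210, 2))))) = Add(-983, Mul(-1, Add(-4, Mul(Rational(1, 1936), 44100)))) = Add(-983, Mul(-1, Add(-4, Rational(11025, 484)))) = Add(-983, Mul(-1, Rational(9089, 484))) = Add(-983, Rational(-9089, 484)) = Rational(-484861, 484)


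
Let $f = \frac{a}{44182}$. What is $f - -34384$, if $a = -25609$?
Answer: $\frac{1519128279}{44182} \approx 34383.0$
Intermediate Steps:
$f = - \frac{25609}{44182} \approx -0.57963$
$f - -34384 = - \frac{25609}{44182} - -34384 = - \frac{25609}{44182} + 34384 = \frac{1519128279}{44182}$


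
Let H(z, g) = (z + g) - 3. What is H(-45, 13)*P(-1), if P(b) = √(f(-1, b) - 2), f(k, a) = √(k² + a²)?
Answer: -35*I*√(2 - √2) ≈ -26.788*I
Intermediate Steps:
f(k, a) = √(a² + k²)
H(z, g) = -3 + g + z (H(z, g) = (g + z) - 3 = -3 + g + z)
P(b) = √(-2 + √(1 + b²)) (P(b) = √(√(b² + (-1)²) - 2) = √(√(b² + 1) - 2) = √(√(1 + b²) - 2) = √(-2 + √(1 + b²)))
H(-45, 13)*P(-1) = (-3 + 13 - 45)*√(-2 + √(1 + (-1)²)) = -35*√(-2 + √(1 + 1)) = -35*√(-2 + √2)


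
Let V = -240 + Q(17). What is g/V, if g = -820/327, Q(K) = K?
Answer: 820/72921 ≈ 0.011245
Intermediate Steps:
g = -820/327 (g = -820*1/327 = -820/327 ≈ -2.5076)
V = -223 (V = -240 + 17 = -223)
g/V = -820/327/(-223) = -820/327*(-1/223) = 820/72921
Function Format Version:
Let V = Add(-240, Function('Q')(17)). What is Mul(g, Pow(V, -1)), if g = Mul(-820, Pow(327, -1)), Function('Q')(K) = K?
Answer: Rational(820, 72921) ≈ 0.011245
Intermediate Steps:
g = Rational(-820, 327) (g = Mul(-820, Rational(1, 327)) = Rational(-820, 327) ≈ -2.5076)
V = -223 (V = Add(-240, 17) = -223)
Mul(g, Pow(V, -1)) = Mul(Rational(-820, 327), Pow(-223, -1)) = Mul(Rational(-820, 327), Rational(-1, 223)) = Rational(820, 72921)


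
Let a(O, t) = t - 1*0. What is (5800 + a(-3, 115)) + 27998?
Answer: 33913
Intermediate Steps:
a(O, t) = t (a(O, t) = t + 0 = t)
(5800 + a(-3, 115)) + 27998 = (5800 + 115) + 27998 = 5915 + 27998 = 33913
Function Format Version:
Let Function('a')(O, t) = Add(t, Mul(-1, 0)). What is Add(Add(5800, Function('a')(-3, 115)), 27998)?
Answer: 33913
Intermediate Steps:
Function('a')(O, t) = t (Function('a')(O, t) = Add(t, 0) = t)
Add(Add(5800, Function('a')(-3, 115)), 27998) = Add(Add(5800, 115), 27998) = Add(5915, 27998) = 33913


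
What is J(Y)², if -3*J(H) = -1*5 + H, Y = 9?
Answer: 16/9 ≈ 1.7778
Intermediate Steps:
J(H) = 5/3 - H/3 (J(H) = -(-1*5 + H)/3 = -(-5 + H)/3 = 5/3 - H/3)
J(Y)² = (5/3 - ⅓*9)² = (5/3 - 3)² = (-4/3)² = 16/9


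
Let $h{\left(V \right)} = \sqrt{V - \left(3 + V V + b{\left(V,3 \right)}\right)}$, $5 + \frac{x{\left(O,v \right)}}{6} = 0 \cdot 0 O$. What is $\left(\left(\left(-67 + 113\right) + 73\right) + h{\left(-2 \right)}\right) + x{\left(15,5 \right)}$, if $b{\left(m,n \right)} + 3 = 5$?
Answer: $89 + i \sqrt{11} \approx 89.0 + 3.3166 i$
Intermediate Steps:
$x{\left(O,v \right)} = -30$ ($x{\left(O,v \right)} = -30 + 6 \cdot 0 \cdot 0 O = -30 + 6 \cdot 0 O = -30 + 6 \cdot 0 = -30 + 0 = -30$)
$b{\left(m,n \right)} = 2$ ($b{\left(m,n \right)} = -3 + 5 = 2$)
$h{\left(V \right)} = \sqrt{-5 + V - V^{2}}$ ($h{\left(V \right)} = \sqrt{V - \left(5 + V V\right)} = \sqrt{V - \left(5 + V^{2}\right)} = \sqrt{-5 + V - V^{2}}$)
$\left(\left(\left(-67 + 113\right) + 73\right) + h{\left(-2 \right)}\right) + x{\left(15,5 \right)} = \left(\left(\left(-67 + 113\right) + 73\right) + \sqrt{-5 - 2 - \left(-2\right)^{2}}\right) - 30 = \left(\left(46 + 73\right) + \sqrt{-5 - 2 - 4}\right) - 30 = \left(119 + \sqrt{-5 - 2 - 4}\right) - 30 = \left(119 + \sqrt{-11}\right) - 30 = \left(119 + i \sqrt{11}\right) - 30 = 89 + i \sqrt{11}$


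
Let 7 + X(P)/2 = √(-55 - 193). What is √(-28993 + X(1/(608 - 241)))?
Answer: √(-29007 + 4*I*√62) ≈ 0.0925 + 170.31*I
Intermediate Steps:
X(P) = -14 + 4*I*√62 (X(P) = -14 + 2*√(-55 - 193) = -14 + 2*√(-248) = -14 + 2*(2*I*√62) = -14 + 4*I*√62)
√(-28993 + X(1/(608 - 241))) = √(-28993 + (-14 + 4*I*√62)) = √(-29007 + 4*I*√62)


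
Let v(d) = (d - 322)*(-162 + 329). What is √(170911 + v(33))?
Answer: 2*√30662 ≈ 350.21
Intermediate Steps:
v(d) = -53774 + 167*d (v(d) = (-322 + d)*167 = -53774 + 167*d)
√(170911 + v(33)) = √(170911 + (-53774 + 167*33)) = √(170911 + (-53774 + 5511)) = √(170911 - 48263) = √122648 = 2*√30662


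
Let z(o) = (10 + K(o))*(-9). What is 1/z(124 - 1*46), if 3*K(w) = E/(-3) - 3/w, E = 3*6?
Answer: -26/1869 ≈ -0.013911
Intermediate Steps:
E = 18
K(w) = -2 - 1/w (K(w) = (18/(-3) - 3/w)/3 = (18*(-⅓) - 3/w)/3 = (-6 - 3/w)/3 = -2 - 1/w)
z(o) = -72 + 9/o (z(o) = (10 + (-2 - 1/o))*(-9) = (8 - 1/o)*(-9) = -72 + 9/o)
1/z(124 - 1*46) = 1/(-72 + 9/(124 - 1*46)) = 1/(-72 + 9/(124 - 46)) = 1/(-72 + 9/78) = 1/(-72 + 9*(1/78)) = 1/(-72 + 3/26) = 1/(-1869/26) = -26/1869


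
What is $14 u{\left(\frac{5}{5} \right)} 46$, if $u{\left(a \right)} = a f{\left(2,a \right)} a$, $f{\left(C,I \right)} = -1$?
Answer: $-644$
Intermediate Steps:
$u{\left(a \right)} = - a^{2}$ ($u{\left(a \right)} = a \left(-1\right) a = - a a = - a^{2}$)
$14 u{\left(\frac{5}{5} \right)} 46 = 14 \left(- \left(\frac{5}{5}\right)^{2}\right) 46 = 14 \left(- \left(5 \cdot \frac{1}{5}\right)^{2}\right) 46 = 14 \left(- 1^{2}\right) 46 = 14 \left(\left(-1\right) 1\right) 46 = 14 \left(-1\right) 46 = \left(-14\right) 46 = -644$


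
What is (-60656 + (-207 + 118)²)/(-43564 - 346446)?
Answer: 10547/78002 ≈ 0.13521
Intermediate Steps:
(-60656 + (-207 + 118)²)/(-43564 - 346446) = (-60656 + (-89)²)/(-390010) = (-60656 + 7921)*(-1/390010) = -52735*(-1/390010) = 10547/78002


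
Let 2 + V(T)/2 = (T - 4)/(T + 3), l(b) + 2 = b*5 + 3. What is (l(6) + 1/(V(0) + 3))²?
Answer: 114244/121 ≈ 944.17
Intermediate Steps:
l(b) = 1 + 5*b (l(b) = -2 + (b*5 + 3) = -2 + (5*b + 3) = -2 + (3 + 5*b) = 1 + 5*b)
V(T) = -4 + 2*(-4 + T)/(3 + T) (V(T) = -4 + 2*((T - 4)/(T + 3)) = -4 + 2*((-4 + T)/(3 + T)) = -4 + 2*(-4 + T)/(3 + T))
(l(6) + 1/(V(0) + 3))² = ((1 + 5*6) + 1/(2*(-10 - 1*0)/(3 + 0) + 3))² = ((1 + 30) + 1/(2*(-10 + 0)/3 + 3))² = (31 + 1/(2*(⅓)*(-10) + 3))² = (31 + 1/(-20/3 + 3))² = (31 + 1/(-11/3))² = (31 - 3/11)² = (338/11)² = 114244/121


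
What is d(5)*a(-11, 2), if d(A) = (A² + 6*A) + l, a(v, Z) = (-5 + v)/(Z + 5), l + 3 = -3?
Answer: -112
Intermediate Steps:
l = -6 (l = -3 - 3 = -6)
a(v, Z) = (-5 + v)/(5 + Z)
d(A) = -6 + A² + 6*A (d(A) = (A² + 6*A) - 6 = -6 + A² + 6*A)
d(5)*a(-11, 2) = (-6 + 5² + 6*5)*((-5 - 11)/(5 + 2)) = (-6 + 25 + 30)*(-16/7) = 49*((⅐)*(-16)) = 49*(-16/7) = -112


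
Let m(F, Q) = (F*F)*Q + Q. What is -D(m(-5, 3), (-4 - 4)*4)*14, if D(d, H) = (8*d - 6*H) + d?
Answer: -12516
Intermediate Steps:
m(F, Q) = Q + Q*F**2 (m(F, Q) = F**2*Q + Q = Q*F**2 + Q = Q + Q*F**2)
D(d, H) = -6*H + 9*d (D(d, H) = (-6*H + 8*d) + d = -6*H + 9*d)
-D(m(-5, 3), (-4 - 4)*4)*14 = -(-6*(-4 - 4)*4 + 9*(3*(1 + (-5)**2)))*14 = -(-(-48)*4 + 9*(3*(1 + 25)))*14 = -(-6*(-32) + 9*(3*26))*14 = -(192 + 9*78)*14 = -(192 + 702)*14 = -894*14 = -1*12516 = -12516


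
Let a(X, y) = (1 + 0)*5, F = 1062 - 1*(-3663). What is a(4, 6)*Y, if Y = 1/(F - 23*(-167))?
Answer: 5/8566 ≈ 0.00058370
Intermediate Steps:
F = 4725 (F = 1062 + 3663 = 4725)
a(X, y) = 5 (a(X, y) = 1*5 = 5)
Y = 1/8566 (Y = 1/(4725 - 23*(-167)) = 1/(4725 + 3841) = 1/8566 ≈ 0.00011674)
a(4, 6)*Y = 5*(1/8566) = 5/8566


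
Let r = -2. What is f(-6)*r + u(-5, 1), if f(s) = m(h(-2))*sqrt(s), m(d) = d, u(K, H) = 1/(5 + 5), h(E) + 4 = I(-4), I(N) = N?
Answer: 1/10 + 16*I*sqrt(6) ≈ 0.1 + 39.192*I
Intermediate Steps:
h(E) = -8 (h(E) = -4 - 4 = -8)
u(K, H) = 1/10
f(s) = -8*sqrt(s)
f(-6)*r + u(-5, 1) = -8*I*sqrt(6)*(-2) + 1/10 = 16*I*sqrt(6) + 1/10 = 1/10 + 16*I*sqrt(6)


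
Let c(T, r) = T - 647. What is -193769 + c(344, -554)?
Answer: -194072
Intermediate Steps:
c(T, r) = -647 + T
-193769 + c(344, -554) = -193769 + (-647 + 344) = -193769 - 303 = -194072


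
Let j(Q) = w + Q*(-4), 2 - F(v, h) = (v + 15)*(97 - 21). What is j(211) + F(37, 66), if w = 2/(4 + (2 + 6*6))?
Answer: -100673/21 ≈ -4794.0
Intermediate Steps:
F(v, h) = -1138 - 76*v (F(v, h) = 2 - (v + 15)*(97 - 21) = 2 - (15 + v)*76 = 2 - (1140 + 76*v) = 2 + (-1140 - 76*v) = -1138 - 76*v)
w = 1/21 (w = 2/(4 + (2 + 36)) = 2/(4 + 38) = 2/42 = (1/42)*2 = 1/21 ≈ 0.047619)
j(Q) = 1/21 - 4*Q (j(Q) = 1/21 + Q*(-4) = 1/21 - 4*Q)
j(211) + F(37, 66) = (1/21 - 4*211) + (-1138 - 76*37) = (1/21 - 844) + (-1138 - 2812) = -17723/21 - 3950 = -100673/21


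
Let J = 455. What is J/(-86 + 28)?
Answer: -455/58 ≈ -7.8448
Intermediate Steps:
J/(-86 + 28) = 455/(-86 + 28) = 455/(-58) = 455*(-1/58) = -455/58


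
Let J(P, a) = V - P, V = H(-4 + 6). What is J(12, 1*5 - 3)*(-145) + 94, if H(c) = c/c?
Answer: 1689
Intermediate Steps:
H(c) = 1
V = 1
J(P, a) = 1 - P
J(12, 1*5 - 3)*(-145) + 94 = (1 - 1*12)*(-145) + 94 = (1 - 12)*(-145) + 94 = -11*(-145) + 94 = 1595 + 94 = 1689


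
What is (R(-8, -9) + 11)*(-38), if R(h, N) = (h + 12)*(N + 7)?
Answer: -114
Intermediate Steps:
R(h, N) = (7 + N)*(12 + h) (R(h, N) = (12 + h)*(7 + N) = (7 + N)*(12 + h))
(R(-8, -9) + 11)*(-38) = ((84 + 7*(-8) + 12*(-9) - 9*(-8)) + 11)*(-38) = ((84 - 56 - 108 + 72) + 11)*(-38) = (-8 + 11)*(-38) = 3*(-38) = -114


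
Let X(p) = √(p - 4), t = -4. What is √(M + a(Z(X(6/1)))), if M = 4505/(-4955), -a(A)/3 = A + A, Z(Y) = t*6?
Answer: √140526773/991 ≈ 11.962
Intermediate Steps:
X(p) = √(-4 + p)
Z(Y) = -24 (Z(Y) = -4*6 = -24)
a(A) = -6*A (a(A) = -3*(A + A) = -6*A)
M = -901/991 (M = 4505*(-1/4955) = -901/991 ≈ -0.90918)
√(M + a(Z(X(6/1)))) = √(-901/991 - 6*(-24)) = √(-901/991 + 144) = √(141803/991) = √140526773/991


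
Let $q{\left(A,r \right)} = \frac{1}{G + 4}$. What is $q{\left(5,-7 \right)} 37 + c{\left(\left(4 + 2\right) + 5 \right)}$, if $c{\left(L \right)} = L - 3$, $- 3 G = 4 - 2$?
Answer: $\frac{191}{10} \approx 19.1$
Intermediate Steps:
$G = - \frac{2}{3}$ ($G = - \frac{4 - 2}{3} = \left(- \frac{1}{3}\right) 2 = - \frac{2}{3} \approx -0.66667$)
$c{\left(L \right)} = -3 + L$
$q{\left(A,r \right)} = \frac{3}{10}$ ($q{\left(A,r \right)} = \frac{1}{- \frac{2}{3} + 4} = \frac{1}{\frac{10}{3}} = \frac{3}{10}$)
$q{\left(5,-7 \right)} 37 + c{\left(\left(4 + 2\right) + 5 \right)} = \frac{3}{10} \cdot 37 + \left(-3 + \left(\left(4 + 2\right) + 5\right)\right) = \frac{111}{10} + \left(-3 + \left(6 + 5\right)\right) = \frac{111}{10} + \left(-3 + 11\right) = \frac{111}{10} + 8 = \frac{191}{10}$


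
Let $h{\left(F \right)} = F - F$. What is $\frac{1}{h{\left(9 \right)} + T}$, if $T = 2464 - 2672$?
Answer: $- \frac{1}{208} \approx -0.0048077$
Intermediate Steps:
$T = -208$ ($T = 2464 - 2672 = -208$)
$h{\left(F \right)} = 0$
$\frac{1}{h{\left(9 \right)} + T} = \frac{1}{0 - 208} = \frac{1}{-208} = - \frac{1}{208}$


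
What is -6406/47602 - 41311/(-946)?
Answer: 980213073/22515746 ≈ 43.535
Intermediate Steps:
-6406/47602 - 41311/(-946) = -6406*1/47602 - 41311*(-1/946) = -3203/23801 + 41311/946 = 980213073/22515746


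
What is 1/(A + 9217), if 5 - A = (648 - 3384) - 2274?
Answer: 1/14232 ≈ 7.0264e-5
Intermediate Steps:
A = 5015 (A = 5 - ((648 - 3384) - 2274) = 5 - (-2736 - 2274) = 5 - 1*(-5010) = 5 + 5010 = 5015)
1/(A + 9217) = 1/(5015 + 9217) = 1/14232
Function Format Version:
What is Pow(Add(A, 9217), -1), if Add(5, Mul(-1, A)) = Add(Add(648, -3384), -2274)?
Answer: Rational(1, 14232) ≈ 7.0264e-5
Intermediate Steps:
A = 5015 (A = Add(5, Mul(-1, Add(Add(648, -3384), -2274))) = Add(5, Mul(-1, Add(-2736, -2274))) = Add(5, Mul(-1, -5010)) = Add(5, 5010) = 5015)
Pow(Add(A, 9217), -1) = Pow(Add(5015, 9217), -1) = Pow(14232, -1) = Rational(1, 14232)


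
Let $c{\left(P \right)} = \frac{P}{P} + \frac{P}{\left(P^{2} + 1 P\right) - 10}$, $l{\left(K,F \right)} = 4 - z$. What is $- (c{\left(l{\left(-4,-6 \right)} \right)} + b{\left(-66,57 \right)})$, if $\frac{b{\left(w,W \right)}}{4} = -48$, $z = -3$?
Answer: $\frac{8779}{46} \approx 190.85$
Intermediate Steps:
$b{\left(w,W \right)} = -192$ ($b{\left(w,W \right)} = 4 \left(-48\right) = -192$)
$l{\left(K,F \right)} = 7$ ($l{\left(K,F \right)} = 4 - -3 = 4 + 3 = 7$)
$c{\left(P \right)} = 1 + \frac{P}{-10 + P + P^{2}}$ ($c{\left(P \right)} = 1 + \frac{P}{\left(P^{2} + P\right) - 10} = 1 + \frac{P}{\left(P + P^{2}\right) - 10} = 1 + \frac{P}{-10 + P + P^{2}}$)
$- (c{\left(l{\left(-4,-6 \right)} \right)} + b{\left(-66,57 \right)}) = - (\frac{-10 + 7^{2} + 2 \cdot 7}{-10 + 7 + 7^{2}} - 192) = - (\frac{-10 + 49 + 14}{-10 + 7 + 49} - 192) = - (\frac{1}{46} \cdot 53 - 192) = - (\frac{53}{46} - 192) = \left(-1\right) \left(- \frac{8779}{46}\right) = \frac{8779}{46}$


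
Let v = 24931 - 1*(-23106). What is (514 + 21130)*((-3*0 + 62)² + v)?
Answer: 1122912364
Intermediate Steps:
v = 48037 (v = 24931 + 23106 = 48037)
(514 + 21130)*((-3*0 + 62)² + v) = (514 + 21130)*((-3*0 + 62)² + 48037) = 21644*((0 + 62)² + 48037) = 21644*(62² + 48037) = 21644*(3844 + 48037) = 21644*51881 = 1122912364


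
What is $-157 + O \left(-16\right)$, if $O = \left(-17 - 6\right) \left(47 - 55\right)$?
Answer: $-3101$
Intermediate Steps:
$O = 184$ ($O = \left(-23\right) \left(-8\right) = 184$)
$-157 + O \left(-16\right) = -157 + 184 \left(-16\right) = -157 - 2944 = -3101$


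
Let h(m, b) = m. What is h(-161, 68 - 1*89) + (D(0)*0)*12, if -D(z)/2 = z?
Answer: -161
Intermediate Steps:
D(z) = -2*z
h(-161, 68 - 1*89) + (D(0)*0)*12 = -161 + (-2*0*0)*12 = -161 + (0*0)*12 = -161 + 0*12 = -161 + 0 = -161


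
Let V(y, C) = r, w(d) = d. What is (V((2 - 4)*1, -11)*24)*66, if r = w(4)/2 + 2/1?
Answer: 6336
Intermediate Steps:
r = 4 (r = 4/2 + 2/1 = 4*(½) + 2*1 = 2 + 2 = 4)
V(y, C) = 4
(V((2 - 4)*1, -11)*24)*66 = (4*24)*66 = 96*66 = 6336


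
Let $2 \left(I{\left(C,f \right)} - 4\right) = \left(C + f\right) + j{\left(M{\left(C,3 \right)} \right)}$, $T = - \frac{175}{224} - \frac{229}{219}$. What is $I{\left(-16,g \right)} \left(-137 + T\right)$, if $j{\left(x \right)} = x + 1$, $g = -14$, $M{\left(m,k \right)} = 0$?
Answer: $\frac{6810293}{4672} \approx 1457.7$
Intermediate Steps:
$T = - \frac{12803}{7008}$ ($T = \left(-175\right) \frac{1}{224} - \frac{229}{219} = - \frac{25}{32} - \frac{229}{219} = - \frac{12803}{7008} \approx -1.8269$)
$j{\left(x \right)} = 1 + x$
$I{\left(C,f \right)} = \frac{9}{2} + \frac{C}{2} + \frac{f}{2}$ ($I{\left(C,f \right)} = 4 + \frac{\left(C + f\right) + \left(1 + 0\right)}{2} = 4 + \frac{\left(C + f\right) + 1}{2} = 4 + \frac{1 + C + f}{2} = 4 + \left(\frac{1}{2} + \frac{C}{2} + \frac{f}{2}\right) = \frac{9}{2} + \frac{C}{2} + \frac{f}{2}$)
$I{\left(-16,g \right)} \left(-137 + T\right) = \left(\frac{9}{2} + \frac{1}{2} \left(-16\right) + \frac{1}{2} \left(-14\right)\right) \left(-137 - \frac{12803}{7008}\right) = \left(\frac{9}{2} - 8 - 7\right) \left(- \frac{972899}{7008}\right) = \left(- \frac{21}{2}\right) \left(- \frac{972899}{7008}\right) = \frac{6810293}{4672}$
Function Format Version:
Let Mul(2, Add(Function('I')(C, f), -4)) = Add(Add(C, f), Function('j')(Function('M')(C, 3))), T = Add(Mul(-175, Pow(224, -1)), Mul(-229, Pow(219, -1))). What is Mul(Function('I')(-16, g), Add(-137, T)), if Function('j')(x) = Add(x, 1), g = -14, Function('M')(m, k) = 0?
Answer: Rational(6810293, 4672) ≈ 1457.7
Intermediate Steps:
T = Rational(-12803, 7008) (T = Add(Mul(-175, Rational(1, 224)), Mul(-229, Rational(1, 219))) = Add(Rational(-25, 32), Rational(-229, 219)) = Rational(-12803, 7008) ≈ -1.8269)
Function('j')(x) = Add(1, x)
Function('I')(C, f) = Add(Rational(9, 2), Mul(Rational(1, 2), C), Mul(Rational(1, 2), f)) (Function('I')(C, f) = Add(4, Mul(Rational(1, 2), Add(Add(C, f), Add(1, 0)))) = Add(4, Mul(Rational(1, 2), Add(Add(C, f), 1))) = Add(4, Mul(Rational(1, 2), Add(1, C, f))) = Add(4, Add(Rational(1, 2), Mul(Rational(1, 2), C), Mul(Rational(1, 2), f))) = Add(Rational(9, 2), Mul(Rational(1, 2), C), Mul(Rational(1, 2), f)))
Mul(Function('I')(-16, g), Add(-137, T)) = Mul(Add(Rational(9, 2), Mul(Rational(1, 2), -16), Mul(Rational(1, 2), -14)), Add(-137, Rational(-12803, 7008))) = Mul(Add(Rational(9, 2), -8, -7), Rational(-972899, 7008)) = Mul(Rational(-21, 2), Rational(-972899, 7008)) = Rational(6810293, 4672)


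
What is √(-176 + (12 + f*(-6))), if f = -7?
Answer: I*√122 ≈ 11.045*I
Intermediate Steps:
√(-176 + (12 + f*(-6))) = √(-176 + (12 - 7*(-6))) = √(-176 + (12 + 42)) = √(-176 + 54) = √(-122) = I*√122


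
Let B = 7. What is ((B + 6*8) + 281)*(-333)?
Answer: -111888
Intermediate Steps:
((B + 6*8) + 281)*(-333) = ((7 + 6*8) + 281)*(-333) = ((7 + 48) + 281)*(-333) = (55 + 281)*(-333) = 336*(-333) = -111888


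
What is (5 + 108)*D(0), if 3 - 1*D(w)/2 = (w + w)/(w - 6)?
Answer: 678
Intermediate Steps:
D(w) = 6 - 4*w/(-6 + w) (D(w) = 6 - 2*(w + w)/(w - 6) = 6 - 2*2*w/(-6 + w) = 6 - 4*w/(-6 + w))
(5 + 108)*D(0) = (5 + 108)*(2*(-18 + 0)/(-6 + 0)) = 113*(2*(-18)/(-6)) = 113*(2*(-1/6)*(-18)) = 113*6 = 678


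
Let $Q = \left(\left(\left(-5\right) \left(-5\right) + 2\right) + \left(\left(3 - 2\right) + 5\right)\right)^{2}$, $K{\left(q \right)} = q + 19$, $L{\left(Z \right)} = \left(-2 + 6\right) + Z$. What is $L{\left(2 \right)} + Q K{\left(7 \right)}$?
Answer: $28320$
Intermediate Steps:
$L{\left(Z \right)} = 4 + Z$
$K{\left(q \right)} = 19 + q$
$Q = 1089$ ($Q = \left(\left(25 + 2\right) + \left(1 + 5\right)\right)^{2} = \left(27 + 6\right)^{2} = 33^{2} = 1089$)
$L{\left(2 \right)} + Q K{\left(7 \right)} = \left(4 + 2\right) + 1089 \left(19 + 7\right) = 6 + 1089 \cdot 26 = 6 + 28314 = 28320$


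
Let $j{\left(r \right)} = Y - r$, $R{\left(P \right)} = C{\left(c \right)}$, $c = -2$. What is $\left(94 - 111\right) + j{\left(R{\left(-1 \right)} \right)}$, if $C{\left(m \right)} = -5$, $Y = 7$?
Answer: $-5$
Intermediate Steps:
$R{\left(P \right)} = -5$
$j{\left(r \right)} = 7 - r$
$\left(94 - 111\right) + j{\left(R{\left(-1 \right)} \right)} = \left(94 - 111\right) + \left(7 - -5\right) = -17 + \left(7 + 5\right) = -17 + 12 = -5$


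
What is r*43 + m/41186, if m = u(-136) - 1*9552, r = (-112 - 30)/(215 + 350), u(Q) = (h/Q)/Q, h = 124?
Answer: -1187806610389/107600896160 ≈ -11.039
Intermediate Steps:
u(Q) = 124/Q**2 (u(Q) = (124/Q)/Q = 124/Q**2)
r = -142/565 ≈ -0.25133
m = -44168417/4624 (m = 124/(-136)**2 - 1*9552 = 124*(1/18496) - 9552 = 31/4624 - 9552 = -44168417/4624 ≈ -9552.0)
r*43 + m/41186 = -142/565*43 - 44168417/4624/41186 = -6106/565 - 44168417/4624*1/41186 = -6106/565 - 44168417/190444064 = -1187806610389/107600896160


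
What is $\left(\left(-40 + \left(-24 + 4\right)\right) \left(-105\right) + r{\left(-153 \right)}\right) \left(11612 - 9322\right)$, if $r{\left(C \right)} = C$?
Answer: $14076630$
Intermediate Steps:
$\left(\left(-40 + \left(-24 + 4\right)\right) \left(-105\right) + r{\left(-153 \right)}\right) \left(11612 - 9322\right) = \left(\left(-40 + \left(-24 + 4\right)\right) \left(-105\right) - 153\right) \left(11612 - 9322\right) = \left(\left(-40 - 20\right) \left(-105\right) - 153\right) 2290 = \left(\left(-60\right) \left(-105\right) - 153\right) 2290 = \left(6300 - 153\right) 2290 = 6147 \cdot 2290 = 14076630$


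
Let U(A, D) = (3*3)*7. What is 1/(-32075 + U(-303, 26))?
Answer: -1/32012 ≈ -3.1238e-5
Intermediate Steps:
U(A, D) = 63 (U(A, D) = 9*7 = 63)
1/(-32075 + U(-303, 26)) = 1/(-32075 + 63) = 1/(-32012) = -1/32012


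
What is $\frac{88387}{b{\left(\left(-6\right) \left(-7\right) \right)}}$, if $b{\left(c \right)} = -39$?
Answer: $- \frac{6799}{3} \approx -2266.3$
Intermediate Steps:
$\frac{88387}{b{\left(\left(-6\right) \left(-7\right) \right)}} = \frac{88387}{-39} = 88387 \left(- \frac{1}{39}\right) = - \frac{6799}{3}$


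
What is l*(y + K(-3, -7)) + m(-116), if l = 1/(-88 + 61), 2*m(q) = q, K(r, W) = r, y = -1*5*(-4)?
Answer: -1583/27 ≈ -58.630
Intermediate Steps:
y = 20 (y = -5*(-4) = 20)
m(q) = q/2
l = -1/27 (l = 1/(-27) = -1/27 ≈ -0.037037)
l*(y + K(-3, -7)) + m(-116) = -(20 - 3)/27 + (½)*(-116) = -1/27*17 - 58 = -17/27 - 58 = -1583/27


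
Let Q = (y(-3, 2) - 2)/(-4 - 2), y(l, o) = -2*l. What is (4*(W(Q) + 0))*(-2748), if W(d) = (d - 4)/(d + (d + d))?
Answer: -25648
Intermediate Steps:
Q = -2/3 (Q = (-2*(-3) - 2)/(-4 - 2) = (6 - 2)/(-6) = 4*(-1/6) = -2/3 ≈ -0.66667)
W(d) = (-4 + d)/(3*d) (W(d) = (-4 + d)/(d + 2*d) = (-4 + d)/((3*d)) = (-4 + d)*(1/(3*d)) = (-4 + d)/(3*d))
(4*(W(Q) + 0))*(-2748) = (4*((-4 - 2/3)/(3*(-2/3)) + 0))*(-2748) = (4*((1/3)*(-3/2)*(-14/3) + 0))*(-2748) = (4*(7/3 + 0))*(-2748) = (4*(7/3))*(-2748) = (28/3)*(-2748) = -25648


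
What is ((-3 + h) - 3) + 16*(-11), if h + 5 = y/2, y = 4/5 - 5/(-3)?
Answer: -5573/30 ≈ -185.77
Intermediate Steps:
y = 37/15 (y = 4*(1/5) - 5*(-1/3) = 4/5 + 5/3 = 37/15 ≈ 2.4667)
h = -113/30 (h = -5 + (37/15)/2 = -5 + (37/15)*(1/2) = -5 + 37/30 = -113/30 ≈ -3.7667)
((-3 + h) - 3) + 16*(-11) = ((-3 - 113/30) - 3) + 16*(-11) = (-203/30 - 3) - 176 = -293/30 - 176 = -5573/30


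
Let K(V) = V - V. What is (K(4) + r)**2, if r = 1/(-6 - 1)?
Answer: 1/49 ≈ 0.020408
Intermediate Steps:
K(V) = 0
r = -1/7 (r = 1/(-7) = -1/7 ≈ -0.14286)
(K(4) + r)**2 = (0 - 1/7)**2 = (-1/7)**2 = 1/49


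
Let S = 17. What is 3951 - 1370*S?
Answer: -19339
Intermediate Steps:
3951 - 1370*S = 3951 - 1370*17 = 3951 - 23290 = -19339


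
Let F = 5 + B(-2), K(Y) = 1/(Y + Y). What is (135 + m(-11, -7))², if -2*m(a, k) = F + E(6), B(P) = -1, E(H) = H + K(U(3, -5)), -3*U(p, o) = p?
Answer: 271441/16 ≈ 16965.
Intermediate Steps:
U(p, o) = -p/3
K(Y) = 1/(2*Y)
E(H) = -½ + H (E(H) = H + 1/(2*((-⅓*3))) = H + (½)/(-1) = H + (½)*(-1) = H - ½ = -½ + H)
F = 4 (F = 5 - 1 = 4)
m(a, k) = -19/4 (m(a, k) = -(4 + (-½ + 6))/2 = -(4 + 11/2)/2 = -½*19/2 = -19/4)
(135 + m(-11, -7))² = (135 - 19/4)² = (521/4)² = 271441/16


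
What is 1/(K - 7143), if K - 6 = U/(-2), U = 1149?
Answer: -2/15423 ≈ -0.00012968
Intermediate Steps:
K = -1137/2 (K = 6 + 1149/(-2) = 6 - ½*1149 = 6 - 1149/2 = -1137/2 ≈ -568.50)
1/(K - 7143) = 1/(-1137/2 - 7143) = 1/(-15423/2) = -2/15423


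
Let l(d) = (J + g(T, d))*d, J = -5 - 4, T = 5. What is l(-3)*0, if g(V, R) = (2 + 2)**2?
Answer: 0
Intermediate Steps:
g(V, R) = 16 (g(V, R) = 4**2 = 16)
J = -9
l(d) = 7*d (l(d) = (-9 + 16)*d = 7*d)
l(-3)*0 = (7*(-3))*0 = -21*0 = 0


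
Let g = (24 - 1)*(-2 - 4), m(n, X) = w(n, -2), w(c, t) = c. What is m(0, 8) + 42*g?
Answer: -5796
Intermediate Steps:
m(n, X) = n
g = -138 (g = 23*(-6) = -138)
m(0, 8) + 42*g = 0 + 42*(-138) = 0 - 5796 = -5796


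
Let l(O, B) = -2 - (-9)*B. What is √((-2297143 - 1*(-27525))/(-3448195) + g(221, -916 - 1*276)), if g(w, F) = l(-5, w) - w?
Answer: 2*√5251413048027915/3448195 ≈ 42.032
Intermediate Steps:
l(O, B) = -2 + 9*B
g(w, F) = -2 + 8*w (g(w, F) = (-2 + 9*w) - w = -2 + 8*w)
√((-2297143 - 1*(-27525))/(-3448195) + g(221, -916 - 1*276)) = √((-2297143 - 1*(-27525))/(-3448195) + (-2 + 8*221)) = √((-2297143 + 27525)*(-1/3448195) + (-2 + 1768)) = √(-2269618*(-1/3448195) + 1766) = √(2269618/3448195 + 1766) = √(6091781988/3448195) = 2*√5251413048027915/3448195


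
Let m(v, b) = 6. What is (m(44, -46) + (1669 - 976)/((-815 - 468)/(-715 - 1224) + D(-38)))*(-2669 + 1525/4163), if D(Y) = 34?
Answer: -6469374617694/93263689 ≈ -69367.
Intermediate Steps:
(m(44, -46) + (1669 - 976)/((-815 - 468)/(-715 - 1224) + D(-38)))*(-2669 + 1525/4163) = (6 + (1669 - 976)/((-815 - 468)/(-715 - 1224) + 34))*(-2669 + 1525/4163) = (6 + 693/(-1283/(-1939) + 34))*(-2669 + 1525*(1/4163)) = (6 + 693/(-1283*(-1/1939) + 34))*(-2669 + 1525/4163) = (6 + 693/(1283/1939 + 34))*(-11109522/4163) = (6 + 693/(67209/1939))*(-11109522/4163) = (6 + 693*(1939/67209))*(-11109522/4163) = (6 + 447909/22403)*(-11109522/4163) = (582327/22403)*(-11109522/4163) = -6469374617694/93263689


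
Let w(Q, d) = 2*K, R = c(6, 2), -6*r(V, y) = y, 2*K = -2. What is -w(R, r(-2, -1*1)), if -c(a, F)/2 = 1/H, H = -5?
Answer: 2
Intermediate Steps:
K = -1 (K = (½)*(-2) = -1)
r(V, y) = -y/6
c(a, F) = ⅖ (c(a, F) = -2/(-5) = -2*(-⅕) = ⅖)
R = ⅖ ≈ 0.40000
w(Q, d) = -2 (w(Q, d) = 2*(-1) = -2)
-w(R, r(-2, -1*1)) = -1*(-2) = 2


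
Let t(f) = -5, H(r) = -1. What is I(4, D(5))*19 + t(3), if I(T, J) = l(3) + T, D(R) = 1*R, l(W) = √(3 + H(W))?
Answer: 71 + 19*√2 ≈ 97.870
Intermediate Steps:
l(W) = √2 (l(W) = √(3 - 1) = √2)
D(R) = R
I(T, J) = T + √2 (I(T, J) = √2 + T = T + √2)
I(4, D(5))*19 + t(3) = (4 + √2)*19 - 5 = (76 + 19*√2) - 5 = 71 + 19*√2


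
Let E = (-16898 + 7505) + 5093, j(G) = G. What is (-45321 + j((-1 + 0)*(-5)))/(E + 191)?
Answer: 45316/4109 ≈ 11.028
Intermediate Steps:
E = -4300 (E = -9393 + 5093 = -4300)
(-45321 + j((-1 + 0)*(-5)))/(E + 191) = (-45321 + (-1 + 0)*(-5))/(-4300 + 191) = (-45321 - 1*(-5))/(-4109) = (-45321 + 5)*(-1/4109) = -45316*(-1/4109) = 45316/4109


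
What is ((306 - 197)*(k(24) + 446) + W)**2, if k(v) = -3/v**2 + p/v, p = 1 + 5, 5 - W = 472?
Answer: 85550419926409/36864 ≈ 2.3207e+9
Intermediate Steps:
W = -467 (W = 5 - 1*472 = 5 - 472 = -467)
p = 6
k(v) = -3/v**2 + 6/v
((306 - 197)*(k(24) + 446) + W)**2 = ((306 - 197)*(3*(-1 + 2*24)/24**2 + 446) - 467)**2 = (109*(3*(1/576)*(-1 + 48) + 446) - 467)**2 = (109*(3*(1/576)*47 + 446) - 467)**2 = (109*(47/192 + 446) - 467)**2 = (109*(85679/192) - 467)**2 = (9339011/192 - 467)**2 = (9249347/192)**2 = 85550419926409/36864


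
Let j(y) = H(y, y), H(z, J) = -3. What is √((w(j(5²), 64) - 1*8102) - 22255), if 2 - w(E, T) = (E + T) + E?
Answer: I*√30413 ≈ 174.39*I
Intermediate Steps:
j(y) = -3
w(E, T) = 2 - T - 2*E (w(E, T) = 2 - ((E + T) + E) = 2 - (T + 2*E) = 2 + (-T - 2*E) = 2 - T - 2*E)
√((w(j(5²), 64) - 1*8102) - 22255) = √(((2 - 1*64 - 2*(-3)) - 1*8102) - 22255) = √(((2 - 64 + 6) - 8102) - 22255) = √((-56 - 8102) - 22255) = √(-8158 - 22255) = √(-30413) = I*√30413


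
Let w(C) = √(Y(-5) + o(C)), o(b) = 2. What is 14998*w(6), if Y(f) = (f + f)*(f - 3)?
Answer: 14998*√82 ≈ 1.3581e+5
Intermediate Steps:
Y(f) = 2*f*(-3 + f) (Y(f) = (2*f)*(-3 + f) = 2*f*(-3 + f))
w(C) = √82 (w(C) = √(2*(-5)*(-3 - 5) + 2) = √(2*(-5)*(-8) + 2) = √(80 + 2) = √82)
14998*w(6) = 14998*√82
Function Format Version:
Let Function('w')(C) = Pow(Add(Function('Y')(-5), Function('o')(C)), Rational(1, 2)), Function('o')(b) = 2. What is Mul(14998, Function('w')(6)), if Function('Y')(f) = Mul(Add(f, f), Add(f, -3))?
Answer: Mul(14998, Pow(82, Rational(1, 2))) ≈ 1.3581e+5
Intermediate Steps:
Function('Y')(f) = Mul(2, f, Add(-3, f)) (Function('Y')(f) = Mul(Mul(2, f), Add(-3, f)) = Mul(2, f, Add(-3, f)))
Function('w')(C) = Pow(82, Rational(1, 2)) (Function('w')(C) = Pow(Add(Mul(2, -5, Add(-3, -5)), 2), Rational(1, 2)) = Pow(Add(Mul(2, -5, -8), 2), Rational(1, 2)) = Pow(Add(80, 2), Rational(1, 2)) = Pow(82, Rational(1, 2)))
Mul(14998, Function('w')(6)) = Mul(14998, Pow(82, Rational(1, 2)))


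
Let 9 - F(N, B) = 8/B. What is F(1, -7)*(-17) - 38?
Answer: -1473/7 ≈ -210.43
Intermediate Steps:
F(N, B) = 9 - 8/B
F(1, -7)*(-17) - 38 = (9 - 8/(-7))*(-17) - 38 = (9 - 8*(-⅐))*(-17) - 38 = (9 + 8/7)*(-17) - 38 = (71/7)*(-17) - 38 = -1207/7 - 38 = -1473/7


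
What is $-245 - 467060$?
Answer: $-467305$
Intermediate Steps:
$-245 - 467060 = -467305$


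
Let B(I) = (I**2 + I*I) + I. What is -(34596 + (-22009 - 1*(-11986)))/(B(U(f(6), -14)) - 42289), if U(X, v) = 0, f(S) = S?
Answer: 24573/42289 ≈ 0.58107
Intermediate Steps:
B(I) = I + 2*I**2 (B(I) = (I**2 + I**2) + I = 2*I**2 + I = I + 2*I**2)
-(34596 + (-22009 - 1*(-11986)))/(B(U(f(6), -14)) - 42289) = -(34596 + (-22009 - 1*(-11986)))/(0*(1 + 2*0) - 42289) = -(34596 + (-22009 + 11986))/(0*(1 + 0) - 42289) = -(34596 - 10023)/(0*1 - 42289) = -24573/(0 - 42289) = -24573/(-42289) = -24573*(-1)/42289 = -1*(-24573/42289) = 24573/42289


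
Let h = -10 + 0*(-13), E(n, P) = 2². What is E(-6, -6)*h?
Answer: -40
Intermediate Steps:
E(n, P) = 4
h = -10 (h = -10 + 0 = -10)
E(-6, -6)*h = 4*(-10) = -40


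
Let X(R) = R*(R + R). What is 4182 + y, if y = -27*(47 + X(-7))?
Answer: 267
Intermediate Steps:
X(R) = 2*R² (X(R) = R*(2*R) = 2*R²)
y = -3915 (y = -27*(47 + 2*(-7)²) = -27*(47 + 2*49) = -27*(47 + 98) = -27*145 = -3915)
4182 + y = 4182 - 3915 = 267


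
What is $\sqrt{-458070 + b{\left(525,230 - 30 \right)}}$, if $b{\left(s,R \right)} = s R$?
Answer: $3 i \sqrt{39230} \approx 594.2 i$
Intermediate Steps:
$b{\left(s,R \right)} = R s$
$\sqrt{-458070 + b{\left(525,230 - 30 \right)}} = \sqrt{-458070 + \left(230 - 30\right) 525} = \sqrt{-458070 + 200 \cdot 525} = \sqrt{-458070 + 105000} = \sqrt{-353070} = 3 i \sqrt{39230}$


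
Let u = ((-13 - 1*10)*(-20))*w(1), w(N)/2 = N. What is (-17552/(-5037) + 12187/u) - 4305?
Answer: -864000367/201480 ≈ -4288.3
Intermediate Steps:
w(N) = 2*N
u = 920 (u = ((-13 - 1*10)*(-20))*(2*1) = ((-13 - 10)*(-20))*2 = -23*(-20)*2 = 460*2 = 920)
(-17552/(-5037) + 12187/u) - 4305 = (-17552/(-5037) + 12187/920) - 4305 = (-17552*(-1/5037) + 12187*(1/920)) - 4305 = (17552/5037 + 12187/920) - 4305 = 3371033/201480 - 4305 = -864000367/201480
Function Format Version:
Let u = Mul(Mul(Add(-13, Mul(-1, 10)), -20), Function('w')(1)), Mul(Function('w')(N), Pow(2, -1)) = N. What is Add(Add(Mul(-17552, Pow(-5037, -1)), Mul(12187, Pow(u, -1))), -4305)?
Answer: Rational(-864000367, 201480) ≈ -4288.3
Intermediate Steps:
Function('w')(N) = Mul(2, N)
u = 920 (u = Mul(Mul(Add(-13, Mul(-1, 10)), -20), Mul(2, 1)) = Mul(Mul(Add(-13, -10), -20), 2) = Mul(Mul(-23, -20), 2) = Mul(460, 2) = 920)
Add(Add(Mul(-17552, Pow(-5037, -1)), Mul(12187, Pow(u, -1))), -4305) = Add(Add(Mul(-17552, Pow(-5037, -1)), Mul(12187, Pow(920, -1))), -4305) = Add(Add(Mul(-17552, Rational(-1, 5037)), Mul(12187, Rational(1, 920))), -4305) = Add(Add(Rational(17552, 5037), Rational(12187, 920)), -4305) = Add(Rational(3371033, 201480), -4305) = Rational(-864000367, 201480)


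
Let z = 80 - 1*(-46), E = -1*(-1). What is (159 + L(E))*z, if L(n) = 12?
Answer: 21546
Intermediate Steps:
E = 1
z = 126 (z = 80 + 46 = 126)
(159 + L(E))*z = (159 + 12)*126 = 171*126 = 21546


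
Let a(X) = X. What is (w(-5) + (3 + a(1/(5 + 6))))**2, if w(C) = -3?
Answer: 1/121 ≈ 0.0082645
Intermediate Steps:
(w(-5) + (3 + a(1/(5 + 6))))**2 = (-3 + (3 + 1/(5 + 6)))**2 = (-3 + (3 + 1/11))**2 = (-3 + 34/11)**2 = (1/11)**2 = 1/121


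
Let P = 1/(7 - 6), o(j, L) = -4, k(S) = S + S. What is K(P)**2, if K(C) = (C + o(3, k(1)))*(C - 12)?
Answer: 1089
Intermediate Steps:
k(S) = 2*S
P = 1 (P = 1/1 = 1)
K(C) = (-12 + C)*(-4 + C) (K(C) = (C - 4)*(C - 12) = (-4 + C)*(-12 + C) = (-12 + C)*(-4 + C))
K(P)**2 = (48 + 1**2 - 16*1)**2 = (48 + 1 - 16)**2 = 33**2 = 1089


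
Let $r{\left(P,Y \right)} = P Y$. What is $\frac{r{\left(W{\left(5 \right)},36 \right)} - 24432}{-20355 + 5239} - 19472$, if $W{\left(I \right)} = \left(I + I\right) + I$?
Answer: $- \frac{73578715}{3779} \approx -19470.0$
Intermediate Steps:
$W{\left(I \right)} = 3 I$ ($W{\left(I \right)} = 2 I + I = 3 I$)
$\frac{r{\left(W{\left(5 \right)},36 \right)} - 24432}{-20355 + 5239} - 19472 = \frac{3 \cdot 5 \cdot 36 - 24432}{-20355 + 5239} - 19472 = \frac{15 \cdot 36 - 24432}{-15116} - 19472 = \left(540 - 24432\right) \left(- \frac{1}{15116}\right) - 19472 = \left(-23892\right) \left(- \frac{1}{15116}\right) - 19472 = \frac{5973}{3779} - 19472 = - \frac{73578715}{3779}$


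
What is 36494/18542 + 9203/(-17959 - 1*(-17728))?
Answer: -81105956/2141601 ≈ -37.872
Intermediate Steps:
36494/18542 + 9203/(-17959 - 1*(-17728)) = 36494*(1/18542) + 9203/(-17959 + 17728) = 18247/9271 + 9203/(-231) = 18247/9271 + 9203*(-1/231) = 18247/9271 - 9203/231 = -81105956/2141601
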